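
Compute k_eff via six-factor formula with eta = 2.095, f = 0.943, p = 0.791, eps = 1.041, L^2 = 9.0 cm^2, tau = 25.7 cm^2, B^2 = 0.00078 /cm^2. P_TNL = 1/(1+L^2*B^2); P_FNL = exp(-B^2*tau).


k_inf = eta*f*p*eps = 2.095*0.943*0.791*1.041 = 1.626758
P_TNL = 1/(1 + L^2*B^2) = 1/(1 + 9.0*0.00078) = 0.9930289
P_FNL = exp(-B^2*tau) = exp(-0.00078*25.7) = 0.9801536
k_eff = k_inf * P_TNL * P_FNL = 1.626758 * 0.9930289 * 0.9801536
k_eff = 1.5834

1.5834


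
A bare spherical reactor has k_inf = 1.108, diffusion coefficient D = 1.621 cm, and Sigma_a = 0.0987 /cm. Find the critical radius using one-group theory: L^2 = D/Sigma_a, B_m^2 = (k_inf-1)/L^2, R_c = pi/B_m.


L^2 = D / Sigma_a = 1.621 / 0.0987 = 16.42351 cm^2
B_m^2 = (k_inf - 1) / L^2 = (1.108 - 1) / 16.42351 = 0.006575939 /cm^2
For a bare sphere: B_g = pi/R, so R_c = pi / sqrt(B_m^2)
R_c = pi / sqrt(0.006575939) = 38.741 cm

38.741


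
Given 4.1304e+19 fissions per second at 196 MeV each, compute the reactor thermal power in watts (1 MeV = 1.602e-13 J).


P = fission_rate * E_MeV * 1.602e-13
P = 4.1304e+19 * 196 * 1.602e-13
P = 1.2969e+09 W

1.2969e+09


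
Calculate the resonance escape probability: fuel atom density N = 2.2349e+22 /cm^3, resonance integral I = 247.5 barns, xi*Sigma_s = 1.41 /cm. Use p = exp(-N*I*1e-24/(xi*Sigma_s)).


p = exp(-N * I * 1e-24 / (xi*Sigma_s))
p = exp(-2.2349e+22 * 247.5 * 1e-24 / 1.41)
p = 0.019782

0.019782


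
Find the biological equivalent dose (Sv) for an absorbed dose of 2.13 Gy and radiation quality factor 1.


H = D * Q
H = 2.13 * 1
H = 2.1300 Sv

2.1300


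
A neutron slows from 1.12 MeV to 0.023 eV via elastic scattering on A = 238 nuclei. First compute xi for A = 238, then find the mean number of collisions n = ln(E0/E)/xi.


xi = 1 + (A-1)^2/(2A)*ln((A-1)/(A+1)) = 0.008379872 (for A = 238)
n = ln(E0/E) / xi
n = ln(1.12e6 / 0.023) / 0.008379872
n = ln(4.869565e+07) / 0.008379872 = 2112.3

2112.3


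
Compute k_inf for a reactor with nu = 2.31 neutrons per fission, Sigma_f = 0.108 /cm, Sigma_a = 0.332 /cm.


k_inf = nu * Sigma_f / Sigma_a
k_inf = 2.31 * 0.108 / 0.332
k_inf = 0.75145

0.75145


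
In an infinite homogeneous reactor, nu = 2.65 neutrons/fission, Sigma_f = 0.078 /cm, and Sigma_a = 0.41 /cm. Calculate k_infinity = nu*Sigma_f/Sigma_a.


k_inf = nu * Sigma_f / Sigma_a
k_inf = 2.65 * 0.078 / 0.41
k_inf = 0.50415

0.50415


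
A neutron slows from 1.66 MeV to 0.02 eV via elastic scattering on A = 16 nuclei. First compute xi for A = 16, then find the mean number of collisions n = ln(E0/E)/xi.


xi = 1 + (A-1)^2/(2A)*ln((A-1)/(A+1)) = 0.1199467 (for A = 16)
n = ln(E0/E) / xi
n = ln(1.66e6 / 0.02) / 0.1199467
n = ln(8.300000e+07) / 0.1199467 = 152.02

152.02


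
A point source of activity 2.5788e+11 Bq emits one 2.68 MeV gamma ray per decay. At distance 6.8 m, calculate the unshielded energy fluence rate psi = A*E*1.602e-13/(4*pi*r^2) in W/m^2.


psi = A * E * 1.602e-13 / (4*pi*r^2)
psi = 2.5788e+11 * 2.68 * 1.602e-13 / (4*pi*6.8^2)
psi = 1.9054e-04 W/m^2

1.9054e-04


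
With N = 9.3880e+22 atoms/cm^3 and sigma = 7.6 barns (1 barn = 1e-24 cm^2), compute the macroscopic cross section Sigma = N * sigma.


Sigma = N * sigma_barns * 1e-24
Sigma = 9.3880e+22 * 7.6 * 1e-24
Sigma = 0.71349 /cm

0.71349


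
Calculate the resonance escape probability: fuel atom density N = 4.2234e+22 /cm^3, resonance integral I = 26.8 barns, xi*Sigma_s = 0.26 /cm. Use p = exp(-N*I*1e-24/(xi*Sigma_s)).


p = exp(-N * I * 1e-24 / (xi*Sigma_s))
p = exp(-4.2234e+22 * 26.8 * 1e-24 / 0.26)
p = 0.012864

0.012864


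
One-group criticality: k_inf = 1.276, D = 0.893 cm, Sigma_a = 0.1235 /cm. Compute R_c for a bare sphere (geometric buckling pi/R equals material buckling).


L^2 = D / Sigma_a = 0.893 / 0.1235 = 7.230769 cm^2
B_m^2 = (k_inf - 1) / L^2 = (1.276 - 1) / 7.230769 = 0.03817021 /cm^2
For a bare sphere: B_g = pi/R, so R_c = pi / sqrt(B_m^2)
R_c = pi / sqrt(0.03817021) = 16.080 cm

16.080


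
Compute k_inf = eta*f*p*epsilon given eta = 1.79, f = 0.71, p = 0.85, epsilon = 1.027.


k_inf = eta * f * p * epsilon
k_inf = 1.79 * 0.71 * 0.85 * 1.027
k_inf = 1.1094

1.1094


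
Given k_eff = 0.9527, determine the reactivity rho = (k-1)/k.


rho = (k_eff - 1) / k_eff
rho = (0.9527 - 1) / 0.9527
rho = -0.049648

-0.049648


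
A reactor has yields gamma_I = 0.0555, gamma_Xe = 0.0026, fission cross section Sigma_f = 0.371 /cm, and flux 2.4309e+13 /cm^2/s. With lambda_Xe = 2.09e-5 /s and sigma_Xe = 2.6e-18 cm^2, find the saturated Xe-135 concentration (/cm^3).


Xe_eq = (gamma_I + gamma_Xe) * Sigma_f * phi / (lambda_Xe + sigma_Xe * phi)
Numerator = (0.0555 + 0.0026) * 0.371 * 2.4309e+13 = 5.239829e+11
Denominator = 2.09e-5 + 2.6e-18 * 2.4309e+13 = 8.410340e-05
Xe_eq = 5.239829e+11 / 8.410340e-05 = 6.2302e+15 /cm^3

6.2302e+15


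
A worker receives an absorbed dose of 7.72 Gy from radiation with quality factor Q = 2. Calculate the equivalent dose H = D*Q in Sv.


H = D * Q
H = 7.72 * 2
H = 15.440 Sv

15.440


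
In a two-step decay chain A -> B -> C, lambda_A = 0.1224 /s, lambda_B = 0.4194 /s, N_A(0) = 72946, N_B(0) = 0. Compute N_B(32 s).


N_B(t) = lambda_A * N_A0 / (lambda_B - lambda_A) * [exp(-lambda_A*t) - exp(-lambda_B*t)]
exp(-0.1224*32) = 0.01990469; exp(-0.4194*32) = 1.483955e-06
N_B = 0.1224 * 72946 / (0.4194 - 0.1224) * (0.01990469 - 1.483955e-06)
N_B = 598.34

598.34


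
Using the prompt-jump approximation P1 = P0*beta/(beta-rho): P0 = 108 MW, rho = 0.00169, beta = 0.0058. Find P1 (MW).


P1/P0 = beta / (beta - rho)
P1/P0 = 0.0058 / (0.0058 - 0.00169) = 1.411192
P1 = 108 * 1.411192 = 152.41 MW

152.41


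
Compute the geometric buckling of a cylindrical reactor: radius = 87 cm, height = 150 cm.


B^2 = (2.405/R)^2 + (pi/H)^2
B^2 = (2.405/87)^2 + (pi/150)^2
B^2 = 0.0012028 /cm^2

0.0012028


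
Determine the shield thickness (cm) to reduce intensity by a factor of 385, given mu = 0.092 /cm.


x = ln(factor) / mu
x = ln(385) / 0.092
x = 64.709 cm

64.709


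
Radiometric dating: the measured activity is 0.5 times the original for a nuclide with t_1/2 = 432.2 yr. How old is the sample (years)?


lambda = ln(2) / t_half = ln(2) / 432.2 = 0.001603765 /yr
t = -ln(A/A0) / lambda
t = -ln(0.5) / 0.001603765
t = 432.20 yr

432.20


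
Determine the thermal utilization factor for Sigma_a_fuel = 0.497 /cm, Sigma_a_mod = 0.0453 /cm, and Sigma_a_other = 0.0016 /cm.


f = Sigma_a_fuel / (Sigma_a_fuel + Sigma_a_mod + Sigma_a_other)
f = 0.497 / (0.497 + 0.0453 + 0.0016)
f = 0.91377

0.91377


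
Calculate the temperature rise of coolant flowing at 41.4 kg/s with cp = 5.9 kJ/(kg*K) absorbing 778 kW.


dT = Q / (m_dot * cp)
dT = 778 / (41.4 * 5.9)
dT = 3.1851 C

3.1851


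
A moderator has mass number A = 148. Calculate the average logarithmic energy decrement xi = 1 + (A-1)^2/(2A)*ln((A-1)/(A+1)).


xi = 1 + (A-1)^2/(2A) * ln((A-1)/(A+1))
xi = 1 + (148-1)^2/(2*148) * ln((148-1)/(148 +1))
xi = 0.013453

0.013453


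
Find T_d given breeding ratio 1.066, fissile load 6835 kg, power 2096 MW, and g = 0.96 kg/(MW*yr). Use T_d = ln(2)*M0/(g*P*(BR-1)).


Breeding gain G = BR - 1 = 1.066 - 1 = 0.066
Fissile production rate = g * P * G = 0.96 * 2096 * 0.066 = 132.80256 kg/yr
T_d = ln(2) * M0 / (g * P * G)
T_d = ln(2) * 6835 / 132.80256 = 35.674 yr

35.674


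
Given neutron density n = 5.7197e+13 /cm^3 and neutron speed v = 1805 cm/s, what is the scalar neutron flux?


phi = n * v
phi = 5.7197e+13 * 1805
phi = 1.0324e+17 /cm^2/s

1.0324e+17


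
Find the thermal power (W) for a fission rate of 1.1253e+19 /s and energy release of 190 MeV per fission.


P = fission_rate * E_MeV * 1.602e-13
P = 1.1253e+19 * 190 * 1.602e-13
P = 3.4252e+08 W

3.4252e+08


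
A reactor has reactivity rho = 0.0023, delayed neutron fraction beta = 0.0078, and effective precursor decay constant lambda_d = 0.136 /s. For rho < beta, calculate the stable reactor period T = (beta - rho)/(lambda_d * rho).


T = (beta - rho) / (lambda_d * rho)
T = (0.0078 - 0.0023) / (0.136 * 0.0023)
T = 17.583 s

17.583


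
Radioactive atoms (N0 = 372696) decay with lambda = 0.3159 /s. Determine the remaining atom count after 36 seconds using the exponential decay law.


N = N0 * exp(-lambda * t)
N = 372696 * exp(-0.3159 * 36)
N = 4.2893

4.2893


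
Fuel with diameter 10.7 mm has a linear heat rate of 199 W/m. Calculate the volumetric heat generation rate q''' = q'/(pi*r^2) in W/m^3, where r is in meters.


r = D / 2 / 1000 = 10.7 / 2 / 1000 = 0.00535 m
q''' = q' / (pi * r^2)
q''' = 199 / (pi * 0.00535^2)
q''' = 2.2131e+06 W/m^3

2.2131e+06


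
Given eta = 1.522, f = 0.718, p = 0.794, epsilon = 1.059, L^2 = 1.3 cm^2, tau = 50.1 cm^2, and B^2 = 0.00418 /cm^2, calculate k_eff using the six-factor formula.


k_inf = eta*f*p*eps = 1.522*0.718*0.794*1.059 = 0.9188731
P_TNL = 1/(1 + L^2*B^2) = 1/(1 + 1.3*0.00418) = 0.9945954
P_FNL = exp(-B^2*tau) = exp(-0.00418*50.1) = 0.8110561
k_eff = k_inf * P_TNL * P_FNL = 0.9188731 * 0.9945954 * 0.8110561
k_eff = 0.74123

0.74123


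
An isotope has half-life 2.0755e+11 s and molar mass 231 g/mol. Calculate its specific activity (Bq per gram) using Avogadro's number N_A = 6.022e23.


lambda = ln(2) / t_half = ln(2) / 2.0755e+11 = 3.339664e-12 /s
SA = lambda * N_A / M
SA = 3.339664e-12 * 6.022e23 / 231
SA = 8.7063e+09 Bq/g

8.7063e+09


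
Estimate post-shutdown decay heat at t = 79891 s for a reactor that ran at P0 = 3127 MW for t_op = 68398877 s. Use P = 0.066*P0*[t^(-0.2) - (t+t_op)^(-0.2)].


P/P0 = 0.066 * [t^(-0.2) - (t + t_op)^(-0.2)]
P/P0 = 0.066 * [79891^(-0.2) - (79891 + 68398877)^(-0.2)]
P/P0 = 0.066 * [0.1045925 - 0.02709498] = 0.005114836
P = 3127 * 0.005114836 = 15.994 MW

15.994


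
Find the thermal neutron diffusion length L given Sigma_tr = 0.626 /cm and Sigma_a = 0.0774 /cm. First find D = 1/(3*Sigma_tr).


D = 1 / (3 * Sigma_tr) = 1 / (3 * 0.626) = 0.5324814 cm
L = sqrt(D / Sigma_a)
L = sqrt(0.5324814 / 0.0774)
L = 2.6229 cm

2.6229


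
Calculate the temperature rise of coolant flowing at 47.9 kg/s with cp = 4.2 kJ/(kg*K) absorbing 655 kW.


dT = Q / (m_dot * cp)
dT = 655 / (47.9 * 4.2)
dT = 3.2558 C

3.2558


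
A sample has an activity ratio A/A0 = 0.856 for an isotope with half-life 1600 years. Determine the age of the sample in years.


lambda = ln(2) / t_half = ln(2) / 1600 = 4.332170e-04 /yr
t = -ln(A/A0) / lambda
t = -ln(0.856) / 4.332170e-04
t = 358.91 yr

358.91


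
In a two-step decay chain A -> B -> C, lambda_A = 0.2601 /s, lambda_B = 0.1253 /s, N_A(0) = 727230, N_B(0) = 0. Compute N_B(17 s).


N_B(t) = lambda_A * N_A0 / (lambda_B - lambda_A) * [exp(-lambda_A*t) - exp(-lambda_B*t)]
exp(-0.2601*17) = 0.01201379; exp(-0.1253*17) = 0.1188254
N_B = 0.2601 * 727230 / (0.1253 - 0.2601) * (0.01201379 - 0.1188254)
N_B = 149879

149879


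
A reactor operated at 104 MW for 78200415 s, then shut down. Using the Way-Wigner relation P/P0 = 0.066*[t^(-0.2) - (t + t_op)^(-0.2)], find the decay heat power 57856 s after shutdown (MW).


P/P0 = 0.066 * [t^(-0.2) - (t + t_op)^(-0.2)]
P/P0 = 0.066 * [57856^(-0.2) - (57856 + 78200415)^(-0.2)]
P/P0 = 0.066 * [0.1115656 - 0.02638116] = 0.005622173
P = 104 * 0.005622173 = 0.58471 MW

0.58471


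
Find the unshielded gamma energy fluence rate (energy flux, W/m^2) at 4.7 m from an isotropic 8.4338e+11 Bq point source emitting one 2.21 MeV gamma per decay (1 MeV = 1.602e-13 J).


psi = A * E * 1.602e-13 / (4*pi*r^2)
psi = 8.4338e+11 * 2.21 * 1.602e-13 / (4*pi*4.7^2)
psi = 0.0010757 W/m^2

0.0010757


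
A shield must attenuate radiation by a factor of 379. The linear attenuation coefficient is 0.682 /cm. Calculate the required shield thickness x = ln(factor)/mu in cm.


x = ln(factor) / mu
x = ln(379) / 0.682
x = 8.7061 cm

8.7061


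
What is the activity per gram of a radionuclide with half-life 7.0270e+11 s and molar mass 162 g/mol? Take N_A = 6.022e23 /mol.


lambda = ln(2) / t_half = ln(2) / 7.0270e+11 = 9.864056e-13 /s
SA = lambda * N_A / M
SA = 9.864056e-13 * 6.022e23 / 162
SA = 3.6667e+09 Bq/g

3.6667e+09


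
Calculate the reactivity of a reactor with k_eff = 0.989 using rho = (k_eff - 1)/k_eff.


rho = (k_eff - 1) / k_eff
rho = (0.989 - 1) / 0.989
rho = -0.011122

-0.011122


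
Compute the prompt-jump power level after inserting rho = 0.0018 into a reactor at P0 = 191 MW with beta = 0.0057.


P1/P0 = beta / (beta - rho)
P1/P0 = 0.0057 / (0.0057 - 0.0018) = 1.461538
P1 = 191 * 1.461538 = 279.15 MW

279.15


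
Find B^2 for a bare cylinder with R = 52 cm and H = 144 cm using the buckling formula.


B^2 = (2.405/R)^2 + (pi/H)^2
B^2 = (2.405/52)^2 + (pi/144)^2
B^2 = 0.0026150 /cm^2

0.0026150


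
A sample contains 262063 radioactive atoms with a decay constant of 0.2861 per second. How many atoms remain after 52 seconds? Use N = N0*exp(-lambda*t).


N = N0 * exp(-lambda * t)
N = 262063 * exp(-0.2861 * 52)
N = 0.090640

0.090640


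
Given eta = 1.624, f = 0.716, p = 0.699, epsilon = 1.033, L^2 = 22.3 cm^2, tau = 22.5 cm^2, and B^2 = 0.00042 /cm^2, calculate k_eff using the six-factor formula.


k_inf = eta*f*p*eps = 1.624*0.716*0.699*1.033 = 0.8396080
P_TNL = 1/(1 + L^2*B^2) = 1/(1 + 22.3*0.00042) = 0.9907209
P_FNL = exp(-B^2*tau) = exp(-0.00042*22.5) = 0.9905945
k_eff = k_inf * P_TNL * P_FNL = 0.8396080 * 0.9907209 * 0.9905945
k_eff = 0.82399

0.82399


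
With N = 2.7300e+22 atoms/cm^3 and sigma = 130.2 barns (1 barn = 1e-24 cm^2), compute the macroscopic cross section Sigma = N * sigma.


Sigma = N * sigma_barns * 1e-24
Sigma = 2.7300e+22 * 130.2 * 1e-24
Sigma = 3.5545 /cm

3.5545


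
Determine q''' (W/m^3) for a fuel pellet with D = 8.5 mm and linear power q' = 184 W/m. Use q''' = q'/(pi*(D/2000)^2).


r = D / 2 / 1000 = 8.5 / 2 / 1000 = 0.00425 m
q''' = q' / (pi * r^2)
q''' = 184 / (pi * 0.00425^2)
q''' = 3.2426e+06 W/m^3

3.2426e+06


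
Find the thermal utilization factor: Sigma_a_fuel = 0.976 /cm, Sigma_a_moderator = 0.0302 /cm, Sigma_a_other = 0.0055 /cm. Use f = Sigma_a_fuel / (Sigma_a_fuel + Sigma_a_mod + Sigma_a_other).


f = Sigma_a_fuel / (Sigma_a_fuel + Sigma_a_mod + Sigma_a_other)
f = 0.976 / (0.976 + 0.0302 + 0.0055)
f = 0.96471

0.96471


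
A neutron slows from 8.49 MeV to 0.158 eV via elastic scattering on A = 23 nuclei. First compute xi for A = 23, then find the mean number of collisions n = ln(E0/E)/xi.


xi = 1 + (A-1)^2/(2A)*ln((A-1)/(A+1)) = 0.08448899 (for A = 23)
n = ln(E0/E) / xi
n = ln(8.49e6 / 0.158) / 0.08448899
n = ln(5.373418e+07) / 0.08448899 = 210.67

210.67


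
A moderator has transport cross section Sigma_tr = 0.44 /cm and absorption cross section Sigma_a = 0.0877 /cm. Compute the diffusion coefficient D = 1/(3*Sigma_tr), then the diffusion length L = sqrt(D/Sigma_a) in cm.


D = 1 / (3 * Sigma_tr) = 1 / (3 * 0.44) = 0.7575758 cm
L = sqrt(D / Sigma_a)
L = sqrt(0.7575758 / 0.0877)
L = 2.9391 cm

2.9391


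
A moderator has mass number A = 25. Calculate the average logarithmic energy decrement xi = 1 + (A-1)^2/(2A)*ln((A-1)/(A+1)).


xi = 1 + (A-1)^2/(2A) * ln((A-1)/(A+1))
xi = 1 + (25-1)^2/(2*25) * ln((25-1)/(25 +1))
xi = 0.077908

0.077908


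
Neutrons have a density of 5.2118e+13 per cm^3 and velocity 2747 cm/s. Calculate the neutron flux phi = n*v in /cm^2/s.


phi = n * v
phi = 5.2118e+13 * 2747
phi = 1.4317e+17 /cm^2/s

1.4317e+17


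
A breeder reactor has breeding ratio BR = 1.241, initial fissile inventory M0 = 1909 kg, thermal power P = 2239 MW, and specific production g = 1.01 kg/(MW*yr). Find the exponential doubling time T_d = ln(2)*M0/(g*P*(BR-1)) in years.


Breeding gain G = BR - 1 = 1.241 - 1 = 0.241
Fissile production rate = g * P * G = 1.01 * 2239 * 0.241 = 544.99499 kg/yr
T_d = ln(2) * M0 / (g * P * G)
T_d = ln(2) * 1909 / 544.99499 = 2.4279 yr

2.4279


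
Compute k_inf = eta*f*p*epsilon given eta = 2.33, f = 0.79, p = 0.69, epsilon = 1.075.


k_inf = eta * f * p * epsilon
k_inf = 2.33 * 0.79 * 0.69 * 1.075
k_inf = 1.3653

1.3653


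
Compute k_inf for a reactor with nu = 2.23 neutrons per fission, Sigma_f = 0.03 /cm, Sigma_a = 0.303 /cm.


k_inf = nu * Sigma_f / Sigma_a
k_inf = 2.23 * 0.03 / 0.303
k_inf = 0.22079

0.22079


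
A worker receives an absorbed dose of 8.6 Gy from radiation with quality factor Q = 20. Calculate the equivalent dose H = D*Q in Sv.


H = D * Q
H = 8.6 * 20
H = 172.00 Sv

172.00


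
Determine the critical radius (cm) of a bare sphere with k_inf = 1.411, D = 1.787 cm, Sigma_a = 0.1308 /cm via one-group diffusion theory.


L^2 = D / Sigma_a = 1.787 / 0.1308 = 13.66208 cm^2
B_m^2 = (k_inf - 1) / L^2 = (1.411 - 1) / 13.66208 = 0.03008327 /cm^2
For a bare sphere: B_g = pi/R, so R_c = pi / sqrt(B_m^2)
R_c = pi / sqrt(0.03008327) = 18.113 cm

18.113


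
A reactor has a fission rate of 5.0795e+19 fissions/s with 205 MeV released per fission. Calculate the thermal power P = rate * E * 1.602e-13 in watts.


P = fission_rate * E_MeV * 1.602e-13
P = 5.0795e+19 * 205 * 1.602e-13
P = 1.6682e+09 W

1.6682e+09


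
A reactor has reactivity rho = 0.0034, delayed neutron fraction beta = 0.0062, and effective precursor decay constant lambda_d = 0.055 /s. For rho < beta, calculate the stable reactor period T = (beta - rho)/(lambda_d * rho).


T = (beta - rho) / (lambda_d * rho)
T = (0.0062 - 0.0034) / (0.055 * 0.0034)
T = 14.973 s

14.973


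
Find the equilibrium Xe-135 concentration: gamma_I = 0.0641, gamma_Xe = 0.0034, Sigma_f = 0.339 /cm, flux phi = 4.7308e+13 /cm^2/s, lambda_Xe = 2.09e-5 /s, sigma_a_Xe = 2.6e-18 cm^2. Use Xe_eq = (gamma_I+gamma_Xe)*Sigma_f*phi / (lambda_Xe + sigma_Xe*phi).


Xe_eq = (gamma_I + gamma_Xe) * Sigma_f * phi / (lambda_Xe + sigma_Xe * phi)
Numerator = (0.0641 + 0.0034) * 0.339 * 4.7308e+13 = 1.082525e+12
Denominator = 2.09e-5 + 2.6e-18 * 4.7308e+13 = 1.439008e-04
Xe_eq = 1.082525e+12 / 1.439008e-04 = 7.5227e+15 /cm^3

7.5227e+15


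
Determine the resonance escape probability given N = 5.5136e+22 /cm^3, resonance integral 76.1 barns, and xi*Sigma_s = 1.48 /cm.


p = exp(-N * I * 1e-24 / (xi*Sigma_s))
p = exp(-5.5136e+22 * 76.1 * 1e-24 / 1.48)
p = 0.058717

0.058717


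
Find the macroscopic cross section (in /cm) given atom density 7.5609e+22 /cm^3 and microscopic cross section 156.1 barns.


Sigma = N * sigma_barns * 1e-24
Sigma = 7.5609e+22 * 156.1 * 1e-24
Sigma = 11.803 /cm

11.803


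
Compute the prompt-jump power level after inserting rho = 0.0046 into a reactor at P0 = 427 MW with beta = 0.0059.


P1/P0 = beta / (beta - rho)
P1/P0 = 0.0059 / (0.0059 - 0.0046) = 4.538462
P1 = 427 * 4.538462 = 1937.9 MW

1937.9


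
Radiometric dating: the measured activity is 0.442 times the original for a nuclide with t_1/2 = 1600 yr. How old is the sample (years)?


lambda = ln(2) / t_half = ln(2) / 1600 = 4.332170e-04 /yr
t = -ln(A/A0) / lambda
t = -ln(0.442) / 4.332170e-04
t = 1884.6 yr

1884.6


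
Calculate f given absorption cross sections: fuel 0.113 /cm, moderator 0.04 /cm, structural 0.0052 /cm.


f = Sigma_a_fuel / (Sigma_a_fuel + Sigma_a_mod + Sigma_a_other)
f = 0.113 / (0.113 + 0.04 + 0.0052)
f = 0.71429

0.71429


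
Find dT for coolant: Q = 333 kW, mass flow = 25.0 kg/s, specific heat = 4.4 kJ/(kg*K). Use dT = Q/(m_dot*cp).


dT = Q / (m_dot * cp)
dT = 333 / (25.0 * 4.4)
dT = 3.0273 C

3.0273


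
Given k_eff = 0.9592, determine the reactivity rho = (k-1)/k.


rho = (k_eff - 1) / k_eff
rho = (0.9592 - 1) / 0.9592
rho = -0.042535

-0.042535


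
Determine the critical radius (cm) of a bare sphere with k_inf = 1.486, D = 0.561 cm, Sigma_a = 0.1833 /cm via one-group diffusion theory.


L^2 = D / Sigma_a = 0.561 / 0.1833 = 3.060556 cm^2
B_m^2 = (k_inf - 1) / L^2 = (1.486 - 1) / 3.060556 = 0.1587947 /cm^2
For a bare sphere: B_g = pi/R, so R_c = pi / sqrt(B_m^2)
R_c = pi / sqrt(0.1587947) = 7.8837 cm

7.8837


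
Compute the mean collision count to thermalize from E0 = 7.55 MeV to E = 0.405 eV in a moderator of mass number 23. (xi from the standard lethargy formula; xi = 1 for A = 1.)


xi = 1 + (A-1)^2/(2A)*ln((A-1)/(A+1)) = 0.08448899 (for A = 23)
n = ln(E0/E) / xi
n = ln(7.55e6 / 0.405) / 0.08448899
n = ln(1.864198e+07) / 0.08448899 = 198.14

198.14


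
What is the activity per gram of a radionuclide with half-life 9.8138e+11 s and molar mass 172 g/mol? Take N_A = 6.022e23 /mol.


lambda = ln(2) / t_half = ln(2) / 9.8138e+11 = 7.062985e-13 /s
SA = lambda * N_A / M
SA = 7.062985e-13 * 6.022e23 / 172
SA = 2.4729e+09 Bq/g

2.4729e+09


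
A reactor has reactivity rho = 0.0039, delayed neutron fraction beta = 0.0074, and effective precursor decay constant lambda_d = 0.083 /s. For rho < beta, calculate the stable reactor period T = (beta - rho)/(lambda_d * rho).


T = (beta - rho) / (lambda_d * rho)
T = (0.0074 - 0.0039) / (0.083 * 0.0039)
T = 10.812 s

10.812


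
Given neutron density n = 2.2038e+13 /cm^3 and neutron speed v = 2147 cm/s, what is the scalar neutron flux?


phi = n * v
phi = 2.2038e+13 * 2147
phi = 4.7316e+16 /cm^2/s

4.7316e+16


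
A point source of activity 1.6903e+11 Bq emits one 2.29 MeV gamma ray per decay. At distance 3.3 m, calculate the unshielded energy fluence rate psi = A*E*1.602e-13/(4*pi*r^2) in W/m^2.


psi = A * E * 1.602e-13 / (4*pi*r^2)
psi = 1.6903e+11 * 2.29 * 1.602e-13 / (4*pi*3.3^2)
psi = 4.5313e-04 W/m^2

4.5313e-04


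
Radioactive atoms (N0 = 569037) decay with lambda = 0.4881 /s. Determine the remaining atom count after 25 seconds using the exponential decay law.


N = N0 * exp(-lambda * t)
N = 569037 * exp(-0.4881 * 25)
N = 2.8554

2.8554


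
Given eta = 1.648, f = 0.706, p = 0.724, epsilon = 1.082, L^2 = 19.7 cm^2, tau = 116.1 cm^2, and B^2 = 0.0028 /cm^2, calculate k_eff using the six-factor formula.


k_inf = eta*f*p*eps = 1.648*0.706*0.724*1.082 = 0.9114393
P_TNL = 1/(1 + L^2*B^2) = 1/(1 + 19.7*0.0028) = 0.9477236
P_FNL = exp(-B^2*tau) = exp(-0.0028*116.1) = 0.7224696
k_eff = k_inf * P_TNL * P_FNL = 0.9114393 * 0.9477236 * 0.7224696
k_eff = 0.62406

0.62406


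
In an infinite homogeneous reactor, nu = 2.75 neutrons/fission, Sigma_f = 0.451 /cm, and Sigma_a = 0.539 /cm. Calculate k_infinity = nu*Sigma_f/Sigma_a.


k_inf = nu * Sigma_f / Sigma_a
k_inf = 2.75 * 0.451 / 0.539
k_inf = 2.3010

2.3010


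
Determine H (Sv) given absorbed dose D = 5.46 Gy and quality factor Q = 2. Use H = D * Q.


H = D * Q
H = 5.46 * 2
H = 10.920 Sv

10.920


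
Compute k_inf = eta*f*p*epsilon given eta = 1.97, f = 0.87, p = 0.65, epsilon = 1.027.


k_inf = eta * f * p * epsilon
k_inf = 1.97 * 0.87 * 0.65 * 1.027
k_inf = 1.1441

1.1441


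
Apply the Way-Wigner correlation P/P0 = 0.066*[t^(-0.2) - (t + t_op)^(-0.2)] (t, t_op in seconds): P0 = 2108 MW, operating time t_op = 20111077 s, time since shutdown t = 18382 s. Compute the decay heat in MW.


P/P0 = 0.066 * [t^(-0.2) - (t + t_op)^(-0.2)]
P/P0 = 0.066 * [18382^(-0.2) - (18382 + 20111077)^(-0.2)]
P/P0 = 0.066 * [0.1403206 - 0.03461255] = 0.006976731
P = 2108 * 0.006976731 = 14.707 MW

14.707


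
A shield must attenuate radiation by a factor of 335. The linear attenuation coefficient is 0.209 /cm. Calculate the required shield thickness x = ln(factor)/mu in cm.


x = ln(factor) / mu
x = ln(335) / 0.209
x = 27.819 cm

27.819


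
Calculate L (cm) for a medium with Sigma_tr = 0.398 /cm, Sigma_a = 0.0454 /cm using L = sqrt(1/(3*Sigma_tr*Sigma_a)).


D = 1 / (3 * Sigma_tr) = 1 / (3 * 0.398) = 0.8375209 cm
L = sqrt(D / Sigma_a)
L = sqrt(0.8375209 / 0.0454)
L = 4.2951 cm

4.2951


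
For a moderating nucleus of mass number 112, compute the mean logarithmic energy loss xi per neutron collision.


xi = 1 + (A-1)^2/(2A) * ln((A-1)/(A+1))
xi = 1 + (112-1)^2/(2*112) * ln((112-1)/(112 +1))
xi = 0.017751

0.017751


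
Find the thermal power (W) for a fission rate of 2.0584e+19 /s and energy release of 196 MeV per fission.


P = fission_rate * E_MeV * 1.602e-13
P = 2.0584e+19 * 196 * 1.602e-13
P = 6.4632e+08 W

6.4632e+08


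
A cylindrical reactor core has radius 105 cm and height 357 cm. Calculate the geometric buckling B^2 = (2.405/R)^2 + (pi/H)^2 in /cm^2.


B^2 = (2.405/R)^2 + (pi/H)^2
B^2 = (2.405/105)^2 + (pi/357)^2
B^2 = 6.0207e-04 /cm^2

6.0207e-04


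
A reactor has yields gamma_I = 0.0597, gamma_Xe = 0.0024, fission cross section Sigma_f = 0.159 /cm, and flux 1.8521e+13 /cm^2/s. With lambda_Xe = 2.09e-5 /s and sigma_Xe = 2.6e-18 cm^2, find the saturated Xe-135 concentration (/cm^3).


Xe_eq = (gamma_I + gamma_Xe) * Sigma_f * phi / (lambda_Xe + sigma_Xe * phi)
Numerator = (0.0597 + 0.0024) * 0.159 * 1.8521e+13 = 1.828745e+11
Denominator = 2.09e-5 + 2.6e-18 * 1.8521e+13 = 6.905460e-05
Xe_eq = 1.828745e+11 / 6.905460e-05 = 2.6483e+15 /cm^3

2.6483e+15


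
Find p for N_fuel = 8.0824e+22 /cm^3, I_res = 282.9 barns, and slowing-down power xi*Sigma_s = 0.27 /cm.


p = exp(-N * I * 1e-24 / (xi*Sigma_s))
p = exp(-8.0824e+22 * 282.9 * 1e-24 / 0.27)
p = 1.6654e-37

1.6654e-37


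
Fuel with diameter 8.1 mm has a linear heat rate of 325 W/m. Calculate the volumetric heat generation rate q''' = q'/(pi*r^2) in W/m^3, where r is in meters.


r = D / 2 / 1000 = 8.1 / 2 / 1000 = 0.00405 m
q''' = q' / (pi * r^2)
q''' = 325 / (pi * 0.00405^2)
q''' = 6.3070e+06 W/m^3

6.3070e+06


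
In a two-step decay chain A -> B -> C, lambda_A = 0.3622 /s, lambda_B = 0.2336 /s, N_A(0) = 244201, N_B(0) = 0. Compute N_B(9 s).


N_B(t) = lambda_A * N_A0 / (lambda_B - lambda_A) * [exp(-lambda_A*t) - exp(-lambda_B*t)]
exp(-0.3622*9) = 0.03839608; exp(-0.2336*9) = 0.1221629
N_B = 0.3622 * 244201 / (0.2336 - 0.3622) * (0.03839608 - 0.1221629)
N_B = 57614

57614


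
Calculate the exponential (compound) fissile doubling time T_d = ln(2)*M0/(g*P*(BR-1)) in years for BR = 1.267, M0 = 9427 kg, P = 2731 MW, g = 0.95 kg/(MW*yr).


Breeding gain G = BR - 1 = 1.267 - 1 = 0.267
Fissile production rate = g * P * G = 0.95 * 2731 * 0.267 = 692.71815 kg/yr
T_d = ln(2) * M0 / (g * P * G)
T_d = ln(2) * 9427 / 692.71815 = 9.4328 yr

9.4328


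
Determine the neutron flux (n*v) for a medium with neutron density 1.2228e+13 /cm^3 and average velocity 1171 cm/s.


phi = n * v
phi = 1.2228e+13 * 1171
phi = 1.4319e+16 /cm^2/s

1.4319e+16


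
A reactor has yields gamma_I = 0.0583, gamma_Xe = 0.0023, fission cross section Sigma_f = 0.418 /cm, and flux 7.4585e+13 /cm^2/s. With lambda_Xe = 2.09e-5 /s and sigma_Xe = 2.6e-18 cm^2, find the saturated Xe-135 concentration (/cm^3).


Xe_eq = (gamma_I + gamma_Xe) * Sigma_f * phi / (lambda_Xe + sigma_Xe * phi)
Numerator = (0.0583 + 0.0023) * 0.418 * 7.4585e+13 = 1.889298e+12
Denominator = 2.09e-5 + 2.6e-18 * 7.4585e+13 = 2.148210e-04
Xe_eq = 1.889298e+12 / 2.148210e-04 = 8.7948e+15 /cm^3

8.7948e+15


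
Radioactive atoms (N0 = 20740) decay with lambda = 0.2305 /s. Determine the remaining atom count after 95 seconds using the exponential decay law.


N = N0 * exp(-lambda * t)
N = 20740 * exp(-0.2305 * 95)
N = 6.4098e-06

6.4098e-06


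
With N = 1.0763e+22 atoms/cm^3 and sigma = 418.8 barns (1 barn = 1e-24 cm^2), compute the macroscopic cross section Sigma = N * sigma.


Sigma = N * sigma_barns * 1e-24
Sigma = 1.0763e+22 * 418.8 * 1e-24
Sigma = 4.5075 /cm

4.5075


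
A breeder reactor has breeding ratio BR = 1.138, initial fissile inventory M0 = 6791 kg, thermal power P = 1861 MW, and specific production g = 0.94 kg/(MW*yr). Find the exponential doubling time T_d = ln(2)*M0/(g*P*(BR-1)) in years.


Breeding gain G = BR - 1 = 1.138 - 1 = 0.138
Fissile production rate = g * P * G = 0.94 * 1861 * 0.138 = 241.40892 kg/yr
T_d = ln(2) * M0 / (g * P * G)
T_d = ln(2) * 6791 / 241.40892 = 19.499 yr

19.499


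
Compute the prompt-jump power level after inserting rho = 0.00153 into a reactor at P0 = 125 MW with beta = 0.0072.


P1/P0 = beta / (beta - rho)
P1/P0 = 0.0072 / (0.0072 - 0.00153) = 1.269841
P1 = 125 * 1.269841 = 158.73 MW

158.73


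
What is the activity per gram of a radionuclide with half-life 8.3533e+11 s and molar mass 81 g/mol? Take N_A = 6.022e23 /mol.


lambda = ln(2) / t_half = ln(2) / 8.3533e+11 = 8.297884e-13 /s
SA = lambda * N_A / M
SA = 8.297884e-13 * 6.022e23 / 81
SA = 6.1691e+09 Bq/g

6.1691e+09


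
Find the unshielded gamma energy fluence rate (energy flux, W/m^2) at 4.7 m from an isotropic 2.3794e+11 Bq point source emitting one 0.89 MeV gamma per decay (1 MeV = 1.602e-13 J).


psi = A * E * 1.602e-13 / (4*pi*r^2)
psi = 2.3794e+11 * 0.89 * 1.602e-13 / (4*pi*4.7^2)
psi = 1.2221e-04 W/m^2

1.2221e-04


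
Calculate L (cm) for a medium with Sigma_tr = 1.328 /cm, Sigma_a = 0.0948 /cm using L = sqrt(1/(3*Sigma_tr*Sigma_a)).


D = 1 / (3 * Sigma_tr) = 1 / (3 * 1.328) = 0.2510040 cm
L = sqrt(D / Sigma_a)
L = sqrt(0.2510040 / 0.0948)
L = 1.6272 cm

1.6272


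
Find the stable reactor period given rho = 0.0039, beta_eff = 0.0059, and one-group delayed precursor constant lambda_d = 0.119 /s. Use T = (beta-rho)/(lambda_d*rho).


T = (beta - rho) / (lambda_d * rho)
T = (0.0059 - 0.0039) / (0.119 * 0.0039)
T = 4.3094 s

4.3094


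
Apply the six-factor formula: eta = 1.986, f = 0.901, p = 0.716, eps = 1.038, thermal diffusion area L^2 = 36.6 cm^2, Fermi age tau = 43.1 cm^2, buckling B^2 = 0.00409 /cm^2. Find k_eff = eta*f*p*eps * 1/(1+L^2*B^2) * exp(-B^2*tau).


k_inf = eta*f*p*eps = 1.986*0.901*0.716*1.038 = 1.329886
P_TNL = 1/(1 + L^2*B^2) = 1/(1 + 36.6*0.00409) = 0.8697967
P_FNL = exp(-B^2*tau) = exp(-0.00409*43.1) = 0.8383840
k_eff = k_inf * P_TNL * P_FNL = 1.329886 * 0.8697967 * 0.8383840
k_eff = 0.96978

0.96978


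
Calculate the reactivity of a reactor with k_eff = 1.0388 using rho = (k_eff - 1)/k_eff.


rho = (k_eff - 1) / k_eff
rho = (1.0388 - 1) / 1.0388
rho = 0.037351

0.037351


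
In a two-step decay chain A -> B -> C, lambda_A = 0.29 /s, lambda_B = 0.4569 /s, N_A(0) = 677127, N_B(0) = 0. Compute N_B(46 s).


N_B(t) = lambda_A * N_A0 / (lambda_B - lambda_A) * [exp(-lambda_A*t) - exp(-lambda_B*t)]
exp(-0.29*46) = 1.608835e-06; exp(-0.4569*46) = 7.451765e-10
N_B = 0.29 * 677127 / (0.4569 - 0.29) * (1.608835e-06 - 7.451765e-10)
N_B = 1.8920

1.8920


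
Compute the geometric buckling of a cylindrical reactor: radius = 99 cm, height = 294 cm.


B^2 = (2.405/R)^2 + (pi/H)^2
B^2 = (2.405/99)^2 + (pi/294)^2
B^2 = 7.0433e-04 /cm^2

7.0433e-04


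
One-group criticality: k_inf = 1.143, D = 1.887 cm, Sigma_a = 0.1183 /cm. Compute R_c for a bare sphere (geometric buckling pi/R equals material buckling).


L^2 = D / Sigma_a = 1.887 / 0.1183 = 15.95097 cm^2
B_m^2 = (k_inf - 1) / L^2 = (1.143 - 1) / 15.95097 = 0.008964972 /cm^2
For a bare sphere: B_g = pi/R, so R_c = pi / sqrt(B_m^2)
R_c = pi / sqrt(0.008964972) = 33.180 cm

33.180


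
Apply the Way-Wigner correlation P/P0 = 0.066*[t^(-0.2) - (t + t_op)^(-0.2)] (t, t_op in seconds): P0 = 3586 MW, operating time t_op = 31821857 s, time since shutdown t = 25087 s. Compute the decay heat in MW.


P/P0 = 0.066 * [t^(-0.2) - (t + t_op)^(-0.2)]
P/P0 = 0.066 * [25087^(-0.2) - (25087 + 31821857)^(-0.2)]
P/P0 = 0.066 * [0.1318591 - 0.03157813] = 0.006618544
P = 3586 * 0.006618544 = 23.734 MW

23.734


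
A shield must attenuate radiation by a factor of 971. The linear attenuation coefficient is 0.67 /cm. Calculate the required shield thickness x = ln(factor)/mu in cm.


x = ln(factor) / mu
x = ln(971) / 0.67
x = 10.266 cm

10.266


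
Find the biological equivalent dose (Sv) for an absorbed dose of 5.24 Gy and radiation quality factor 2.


H = D * Q
H = 5.24 * 2
H = 10.480 Sv

10.480


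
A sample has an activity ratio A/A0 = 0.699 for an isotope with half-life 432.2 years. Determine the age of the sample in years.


lambda = ln(2) / t_half = ln(2) / 432.2 = 0.001603765 /yr
t = -ln(A/A0) / lambda
t = -ln(0.699) / 0.001603765
t = 223.29 yr

223.29


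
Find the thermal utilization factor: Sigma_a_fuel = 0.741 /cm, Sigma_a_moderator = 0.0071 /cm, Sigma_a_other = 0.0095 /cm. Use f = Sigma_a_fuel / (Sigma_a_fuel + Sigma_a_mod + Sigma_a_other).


f = Sigma_a_fuel / (Sigma_a_fuel + Sigma_a_mod + Sigma_a_other)
f = 0.741 / (0.741 + 0.0071 + 0.0095)
f = 0.97809

0.97809


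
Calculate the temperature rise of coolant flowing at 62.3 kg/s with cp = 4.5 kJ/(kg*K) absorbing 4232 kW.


dT = Q / (m_dot * cp)
dT = 4232 / (62.3 * 4.5)
dT = 15.095 C

15.095


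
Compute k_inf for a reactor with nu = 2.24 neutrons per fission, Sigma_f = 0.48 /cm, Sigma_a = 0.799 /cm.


k_inf = nu * Sigma_f / Sigma_a
k_inf = 2.24 * 0.48 / 0.799
k_inf = 1.3457

1.3457


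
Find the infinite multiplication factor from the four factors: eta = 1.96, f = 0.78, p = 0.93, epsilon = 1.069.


k_inf = eta * f * p * epsilon
k_inf = 1.96 * 0.78 * 0.93 * 1.069
k_inf = 1.5199

1.5199


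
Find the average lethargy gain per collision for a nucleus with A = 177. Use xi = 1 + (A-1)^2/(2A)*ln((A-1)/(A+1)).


xi = 1 + (A-1)^2/(2A) * ln((A-1)/(A+1))
xi = 1 + (177-1)^2/(2*177) * ln((177-1)/(177 +1))
xi = 0.011257

0.011257


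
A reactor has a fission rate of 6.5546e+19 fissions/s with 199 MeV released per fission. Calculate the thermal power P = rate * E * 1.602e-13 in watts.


P = fission_rate * E_MeV * 1.602e-13
P = 6.5546e+19 * 199 * 1.602e-13
P = 2.0896e+09 W

2.0896e+09


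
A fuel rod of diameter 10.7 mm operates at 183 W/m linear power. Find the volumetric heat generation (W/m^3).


r = D / 2 / 1000 = 10.7 / 2 / 1000 = 0.00535 m
q''' = q' / (pi * r^2)
q''' = 183 / (pi * 0.00535^2)
q''' = 2.0351e+06 W/m^3

2.0351e+06


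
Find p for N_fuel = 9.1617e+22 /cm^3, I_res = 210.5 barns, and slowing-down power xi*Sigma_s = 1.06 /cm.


p = exp(-N * I * 1e-24 / (xi*Sigma_s))
p = exp(-9.1617e+22 * 210.5 * 1e-24 / 1.06)
p = 1.2547e-08

1.2547e-08


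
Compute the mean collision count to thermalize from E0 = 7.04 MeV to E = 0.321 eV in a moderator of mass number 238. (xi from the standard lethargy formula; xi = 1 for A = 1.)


xi = 1 + (A-1)^2/(2A)*ln((A-1)/(A+1)) = 0.008379872 (for A = 238)
n = ln(E0/E) / xi
n = ln(7.04e6 / 0.321) / 0.008379872
n = ln(2.193146e+07) / 0.008379872 = 2017.1

2017.1


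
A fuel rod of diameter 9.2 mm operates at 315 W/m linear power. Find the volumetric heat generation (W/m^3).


r = D / 2 / 1000 = 9.2 / 2 / 1000 = 0.0046 m
q''' = q' / (pi * r^2)
q''' = 315 / (pi * 0.0046^2)
q''' = 4.7385e+06 W/m^3

4.7385e+06


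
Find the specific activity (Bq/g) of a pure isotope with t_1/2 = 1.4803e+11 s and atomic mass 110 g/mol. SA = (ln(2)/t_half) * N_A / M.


lambda = ln(2) / t_half = ln(2) / 1.4803e+11 = 4.682478e-12 /s
SA = lambda * N_A / M
SA = 4.682478e-12 * 6.022e23 / 110
SA = 2.5634e+10 Bq/g

2.5634e+10


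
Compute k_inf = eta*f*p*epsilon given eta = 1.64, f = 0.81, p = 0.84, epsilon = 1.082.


k_inf = eta * f * p * epsilon
k_inf = 1.64 * 0.81 * 0.84 * 1.082
k_inf = 1.2074

1.2074


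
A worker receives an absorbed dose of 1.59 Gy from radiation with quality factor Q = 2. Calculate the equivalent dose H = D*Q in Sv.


H = D * Q
H = 1.59 * 2
H = 3.1800 Sv

3.1800


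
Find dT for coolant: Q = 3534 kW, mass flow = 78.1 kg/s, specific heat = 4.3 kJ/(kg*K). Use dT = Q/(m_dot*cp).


dT = Q / (m_dot * cp)
dT = 3534 / (78.1 * 4.3)
dT = 10.523 C

10.523


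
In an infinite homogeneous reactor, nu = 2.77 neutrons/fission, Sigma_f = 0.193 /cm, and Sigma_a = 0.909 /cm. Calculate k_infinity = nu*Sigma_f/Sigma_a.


k_inf = nu * Sigma_f / Sigma_a
k_inf = 2.77 * 0.193 / 0.909
k_inf = 0.58813

0.58813


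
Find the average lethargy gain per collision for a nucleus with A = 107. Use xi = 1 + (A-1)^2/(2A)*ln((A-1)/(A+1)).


xi = 1 + (A-1)^2/(2A) * ln((A-1)/(A+1))
xi = 1 + (107-1)^2/(2*107) * ln((107-1)/(107 +1))
xi = 0.018576

0.018576


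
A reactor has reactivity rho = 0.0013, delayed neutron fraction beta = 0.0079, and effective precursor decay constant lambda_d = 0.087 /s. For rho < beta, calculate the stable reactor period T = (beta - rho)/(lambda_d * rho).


T = (beta - rho) / (lambda_d * rho)
T = (0.0079 - 0.0013) / (0.087 * 0.0013)
T = 58.355 s

58.355


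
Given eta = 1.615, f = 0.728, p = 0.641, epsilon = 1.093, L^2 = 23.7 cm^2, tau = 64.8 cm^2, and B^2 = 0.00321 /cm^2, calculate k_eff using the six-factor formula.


k_inf = eta*f*p*eps = 1.615*0.728*0.641*1.093 = 0.8237247
P_TNL = 1/(1 + L^2*B^2) = 1/(1 + 23.7*0.00321) = 0.9293015
P_FNL = exp(-B^2*tau) = exp(-0.00321*64.8) = 0.8122005
k_eff = k_inf * P_TNL * P_FNL = 0.8237247 * 0.9293015 * 0.8122005
k_eff = 0.62173

0.62173


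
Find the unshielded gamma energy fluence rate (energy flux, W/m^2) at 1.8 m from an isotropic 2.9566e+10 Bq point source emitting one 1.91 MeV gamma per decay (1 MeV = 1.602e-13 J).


psi = A * E * 1.602e-13 / (4*pi*r^2)
psi = 2.9566e+10 * 1.91 * 1.602e-13 / (4*pi*1.8^2)
psi = 2.2219e-04 W/m^2

2.2219e-04


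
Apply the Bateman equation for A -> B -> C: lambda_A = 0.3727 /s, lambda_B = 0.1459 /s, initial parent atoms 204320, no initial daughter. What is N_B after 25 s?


N_B(t) = lambda_A * N_A0 / (lambda_B - lambda_A) * [exp(-lambda_A*t) - exp(-lambda_B*t)]
exp(-0.3727*25) = 8.983823e-05; exp(-0.1459*25) = 0.02605619
N_B = 0.3727 * 204320 / (0.1459 - 0.3727) * (8.983823e-05 - 0.02605619)
N_B = 8718.4

8718.4


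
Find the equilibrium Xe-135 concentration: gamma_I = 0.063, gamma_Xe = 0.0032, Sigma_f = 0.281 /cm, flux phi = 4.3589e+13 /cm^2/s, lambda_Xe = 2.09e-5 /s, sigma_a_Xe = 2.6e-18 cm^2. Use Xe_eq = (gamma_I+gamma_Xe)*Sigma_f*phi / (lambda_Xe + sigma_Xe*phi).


Xe_eq = (gamma_I + gamma_Xe) * Sigma_f * phi / (lambda_Xe + sigma_Xe * phi)
Numerator = (0.063 + 0.0032) * 0.281 * 4.3589e+13 = 8.108513e+11
Denominator = 2.09e-5 + 2.6e-18 * 4.3589e+13 = 1.342314e-04
Xe_eq = 8.108513e+11 / 1.342314e-04 = 6.0407e+15 /cm^3

6.0407e+15


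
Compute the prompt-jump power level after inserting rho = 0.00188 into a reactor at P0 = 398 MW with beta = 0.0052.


P1/P0 = beta / (beta - rho)
P1/P0 = 0.0052 / (0.0052 - 0.00188) = 1.566265
P1 = 398 * 1.566265 = 623.37 MW

623.37


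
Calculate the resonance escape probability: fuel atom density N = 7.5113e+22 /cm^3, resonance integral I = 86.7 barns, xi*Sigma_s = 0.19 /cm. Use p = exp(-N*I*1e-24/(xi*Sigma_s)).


p = exp(-N * I * 1e-24 / (xi*Sigma_s))
p = exp(-7.5113e+22 * 86.7 * 1e-24 / 0.19)
p = 1.3015e-15

1.3015e-15


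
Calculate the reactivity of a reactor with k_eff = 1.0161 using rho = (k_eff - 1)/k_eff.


rho = (k_eff - 1) / k_eff
rho = (1.0161 - 1) / 1.0161
rho = 0.015845

0.015845


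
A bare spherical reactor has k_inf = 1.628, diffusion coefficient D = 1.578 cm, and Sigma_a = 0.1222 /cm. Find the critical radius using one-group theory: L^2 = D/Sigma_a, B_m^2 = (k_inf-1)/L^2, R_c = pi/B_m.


L^2 = D / Sigma_a = 1.578 / 0.1222 = 12.91326 cm^2
B_m^2 = (k_inf - 1) / L^2 = (1.628 - 1) / 12.91326 = 0.04863218 /cm^2
For a bare sphere: B_g = pi/R, so R_c = pi / sqrt(B_m^2)
R_c = pi / sqrt(0.04863218) = 14.246 cm

14.246


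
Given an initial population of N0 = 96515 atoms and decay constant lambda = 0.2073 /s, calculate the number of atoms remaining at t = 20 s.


N = N0 * exp(-lambda * t)
N = 96515 * exp(-0.2073 * 20)
N = 1527.6

1527.6


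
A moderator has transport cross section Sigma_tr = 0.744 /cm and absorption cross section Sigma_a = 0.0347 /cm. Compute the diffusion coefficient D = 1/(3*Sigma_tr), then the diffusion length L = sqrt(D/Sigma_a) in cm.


D = 1 / (3 * Sigma_tr) = 1 / (3 * 0.744) = 0.4480287 cm
L = sqrt(D / Sigma_a)
L = sqrt(0.4480287 / 0.0347)
L = 3.5933 cm

3.5933


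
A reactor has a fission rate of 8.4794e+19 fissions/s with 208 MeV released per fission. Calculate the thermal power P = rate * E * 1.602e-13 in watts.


P = fission_rate * E_MeV * 1.602e-13
P = 8.4794e+19 * 208 * 1.602e-13
P = 2.8255e+09 W

2.8255e+09
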